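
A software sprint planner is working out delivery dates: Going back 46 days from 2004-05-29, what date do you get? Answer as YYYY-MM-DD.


Start: 2004-05-29
Subtracting 46 days
Days already passed in May: 29
After going back through May: 17 more days to subtract
April 2004 has 30 days, need 17
Result: 2004-04-13

2004-04-13


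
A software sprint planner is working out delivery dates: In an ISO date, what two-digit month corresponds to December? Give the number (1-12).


Calendar month order:
11. November
12. December <--
December is month number 12

12


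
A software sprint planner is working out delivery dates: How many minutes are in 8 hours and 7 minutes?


Hours: 8
Minutes: 7
Convert hours to minutes: 8 x 60 = 480
Add remaining minutes: 480 + 7 = 487

487


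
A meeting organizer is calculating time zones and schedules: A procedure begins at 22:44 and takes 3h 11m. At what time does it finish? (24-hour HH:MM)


Start time: 22:44
Adding: 3 hours 11 minutes
Minutes: 44 + 11 = 55
Hours: 22 + 3 + 0 = 25
Hour wraparound: 25 mod 24 = 1
Result: 01:55

01:55


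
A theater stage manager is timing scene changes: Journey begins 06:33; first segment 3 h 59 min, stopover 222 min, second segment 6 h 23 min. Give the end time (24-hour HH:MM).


Depart: 06:33
Leg 1: +239 min -> 10:32
Layover: +222 min -> 14:14
Leg 2: +383 min -> 20:37
Total travel: 844 minutes = 14h 4m
Arrival: 20:37

20:37


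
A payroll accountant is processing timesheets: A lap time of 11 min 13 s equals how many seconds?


Minutes: 11
Seconds: 13
Convert minutes to seconds: 11 x 60 = 660
Add remaining seconds: 660 + 13 = 673

673


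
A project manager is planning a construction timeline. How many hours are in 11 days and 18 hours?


Days: 11
Extra hours: 18
Hours per day: 24
Days to hours: 11 x 24 = 264
Total: 264 + 18 = 282

282


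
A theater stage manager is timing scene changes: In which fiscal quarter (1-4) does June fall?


Month: June (month 6)
Q1: January-March (months 1-3)
Q2: April-June (months 4-6)
Q3: July-September (months 7-9)
Q4: October-December (months 10-12)
Month 6 falls in Q2

2


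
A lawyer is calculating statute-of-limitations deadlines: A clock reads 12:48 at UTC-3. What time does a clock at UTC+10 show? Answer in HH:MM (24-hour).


Local time: 12:48 at UTC-3 (offset -3h)
Target zone: UTC+10 (offset 10h)
Difference: 10 - (-3) = 13 hours
Calculation: 12 + (13) = 25
Wraparound: (25) mod 24 = 1
Result: 01:48

01:48


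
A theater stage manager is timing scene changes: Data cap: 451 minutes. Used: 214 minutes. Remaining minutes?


Total budget: 451 minutes
Time used: 214 minutes
Remaining: 451 - 214 = 237 minutes
Percent used: 47.5%
Percent remaining: 52.5%

237


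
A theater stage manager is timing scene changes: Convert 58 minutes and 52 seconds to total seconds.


Minutes: 58
Extra seconds: 52
Seconds per minute: 60
Minutes to seconds: 58 x 60 = 3480
Total: 3480 + 52 = 3532

3532


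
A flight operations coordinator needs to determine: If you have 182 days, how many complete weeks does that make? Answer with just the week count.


Total days: 182
Days per week: 7
Division: 182 / 7 = 26 remainder 0
Complete weeks: 26
Remaining days: 0

26


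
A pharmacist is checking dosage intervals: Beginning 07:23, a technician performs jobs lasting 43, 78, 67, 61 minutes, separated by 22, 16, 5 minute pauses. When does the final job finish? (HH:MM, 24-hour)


Start: 07:23 = 443 min from midnight
  after task 1 (43 min): 08:06
  after break (22 min): 08:28
  after task 2 (78 min): 09:46
  after break (16 min): 10:02
  after task 3 (67 min): 11:09
  after break (5 min): 11:14
  after task 4 (61 min): 12:15
Total elapsed: 292 minutes
End time: 12:15

12:15


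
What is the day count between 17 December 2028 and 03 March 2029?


Start date: 2028-12-17
End date: 2029-03-03
Dec 2028: +15 days
Jan 2029: +31 days
Feb 2029: +28 days
Mar 2029: +2 days
Total: 76 days

76


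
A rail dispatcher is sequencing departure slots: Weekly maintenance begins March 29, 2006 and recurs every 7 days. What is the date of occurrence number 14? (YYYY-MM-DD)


First occurrence: 2006-03-29 (occurrence 1)
Each occurrence is 7 days after the previous.
Occurrence 14 is 13 weeks after the first.
13 weeks = 91 days
2006-03-29 + 91 days = 2006-06-28

2006-06-28


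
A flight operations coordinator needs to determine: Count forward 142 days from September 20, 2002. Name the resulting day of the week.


Start: 2002-09-20 (Friday)
Step 1 - find target date: add 142 days
  2002-09-20 + 142 days = 2003-02-09
Step 2 - day of week:
  142 mod 7 = 2
  Friday + 2 days -> Sunday
Result: Sunday (2003-02-09)

Sunday


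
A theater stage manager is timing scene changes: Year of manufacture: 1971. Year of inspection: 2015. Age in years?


Birth year: 1971
Current year: 2015
Age = current year - birth year
Age = 2015 - 1971 = 44

44


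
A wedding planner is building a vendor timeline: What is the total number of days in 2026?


Year: 2026
Check leap year rules:
Divisible by 4? No
2026 is not a leap year
Days: 365

365


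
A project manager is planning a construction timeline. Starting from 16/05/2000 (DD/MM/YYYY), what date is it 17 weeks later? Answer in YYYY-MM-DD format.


Start: 2000-05-16
Weeks to add: 17
Convert to days: 17 x 7 = 119 days
Add 119 days to 2000-05-16
Result: 2000-09-12

2000-09-12


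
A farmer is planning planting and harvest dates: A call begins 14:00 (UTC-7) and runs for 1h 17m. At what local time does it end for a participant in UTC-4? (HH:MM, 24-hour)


Start: 14:00 in UTC-7
Step 1 - add duration:
  minutes: 0 + 17 = 17
  hours: 14 + 1 + 0 = 15
  end in UTC-7: 15:17
Step 2 - convert UTC-7 -> UTC-4:
  offset difference: -4 - (-7) = 3 hours
  15 + (3) = 18 -> mod 24 = 18
Result: 18:17 in UTC-4

18:17


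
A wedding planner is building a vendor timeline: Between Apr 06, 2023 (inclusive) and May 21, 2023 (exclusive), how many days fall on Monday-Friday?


Start: 2023-04-06 (Thursday)
End (exclusive): 2023-05-21 (Sunday)
Total calendar days: 45
Full weeks: 45 // 7 = 6 -> 30 weekdays
Remaining 3 days starting on Thursday:
  Thu(w), Fri(w), Sat(-) -> 2 weekdays
Total business days: 30 + 2 = 32

32


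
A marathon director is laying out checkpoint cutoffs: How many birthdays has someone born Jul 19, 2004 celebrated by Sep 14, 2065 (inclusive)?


Birth: 2004-07-19
Reference: 2065-09-14
Year difference: 2065 - 2004 = 61
Has birthday (07-19) occurred by 09-14? Yes
Age in full years: 61

61


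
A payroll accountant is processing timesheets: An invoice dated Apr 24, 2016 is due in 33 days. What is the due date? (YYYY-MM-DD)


Start: 2016-04-24
Adding 33 days
Days remaining in April: 6
After April: 27 days still to add
May 2016 has 31 days, need 27
Result: 2016-05-27

2016-05-27


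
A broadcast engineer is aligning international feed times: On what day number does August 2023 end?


Month: August
Year: 2023
August is a 31-day month
Total: 31 days

31


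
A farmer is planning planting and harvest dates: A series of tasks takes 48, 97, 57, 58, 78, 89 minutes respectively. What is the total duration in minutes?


Durations: 48, 97, 57, 58, 78, 89
Running sum: 48
+ 97 = 145
+ 57 = 202
+ 58 = 260
+ 78 = 338
+ 89 = 427
Total duration: 427 minutes
That is 7 hours and 7 minutes

427


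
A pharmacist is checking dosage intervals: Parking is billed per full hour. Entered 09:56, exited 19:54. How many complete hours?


Start: 09:56
End: 19:54
Hour difference: 19 - 9 = 10 hours
Minute difference: 54 - 56 = -2 minutes
Total minutes: 598
Complete hours: 598 / 60 = 9 (remainder 58)

9


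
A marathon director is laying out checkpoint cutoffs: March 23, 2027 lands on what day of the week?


Date: 2027-03-23
January 1, 2027 is a Friday
Day of year: 82
Offset from Jan 1: 81 days
81 mod 7 = 4
Result: Tuesday

Tuesday


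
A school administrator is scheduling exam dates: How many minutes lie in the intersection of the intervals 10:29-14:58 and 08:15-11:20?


Interval A: [629, 898] minutes from midnight
Interval B: [495, 680] minutes from midnight
Overlap start = max(629, 495) = 629
Overlap end = min(898, 680) = 680
Overlap = 680 - 629 = 51 minutes

51


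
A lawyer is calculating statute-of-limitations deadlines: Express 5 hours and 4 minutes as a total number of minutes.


Hours: 5
Extra minutes: 4
Minutes per hour: 60
Hours to minutes: 5 x 60 = 300
Total: 300 + 4 = 304

304


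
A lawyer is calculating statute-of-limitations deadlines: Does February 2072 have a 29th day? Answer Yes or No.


Year: 2072
Divisible by 4? 2072 / 4 = 518.0 -> Yes
Divisible by 100? 2072 / 100 = 20.72 -> No
Divisible by 4 but not 100, so it IS a leap year

Yes


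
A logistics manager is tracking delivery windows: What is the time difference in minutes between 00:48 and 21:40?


Start time: 00:48 = 48 minutes from midnight
End time: 21:40 = 1300 minutes from midnight
Difference: 1300 - 48 = 1252 minutes
That is 20 hours and 52 minutes

1252


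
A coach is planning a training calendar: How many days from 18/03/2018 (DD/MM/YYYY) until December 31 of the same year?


Start: March 18, 2018
End: December 31, 2018
Days left in March: 13
April: 30
May: 31
June: 30
July: 31
... plus remaining months
Sum of remaining months: 275
Total: 13 + 275 = 288

288


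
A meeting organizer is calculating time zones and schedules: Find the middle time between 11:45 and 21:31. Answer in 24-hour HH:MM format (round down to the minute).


Start time: 11:45 = 705 minutes from midnight
End time: 21:31 = 1291 minutes from midnight
Sum: 705 + 1291 = 1996
Midpoint: 1996 / 2 = 998 minutes
Convert: 998 / 60 = 16 hours, 38 minutes
Result: 16:38

16:38


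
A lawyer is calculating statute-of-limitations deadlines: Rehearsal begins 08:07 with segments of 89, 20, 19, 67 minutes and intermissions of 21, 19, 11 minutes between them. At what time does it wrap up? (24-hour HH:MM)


Start: 08:07 = 487 min from midnight
  after task 1 (89 min): 09:36
  after break (21 min): 09:57
  after task 2 (20 min): 10:17
  after break (19 min): 10:36
  after task 3 (19 min): 10:55
  after break (11 min): 11:06
  after task 4 (67 min): 12:13
Total elapsed: 246 minutes
End time: 12:13

12:13


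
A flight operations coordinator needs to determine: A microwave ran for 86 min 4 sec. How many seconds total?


Minutes: 86
Extra seconds: 4
Seconds per minute: 60
Minutes to seconds: 86 x 60 = 5160
Total: 5160 + 4 = 5164

5164


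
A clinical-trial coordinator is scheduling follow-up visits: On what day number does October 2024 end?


Month: October
Year: 2024
October is a 31-day month
Total: 31 days

31


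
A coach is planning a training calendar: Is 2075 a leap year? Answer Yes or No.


Year: 2075
Divisible by 4? 2075 / 4 = 518.75 -> No
Not divisible by 4, so NOT a leap year

No


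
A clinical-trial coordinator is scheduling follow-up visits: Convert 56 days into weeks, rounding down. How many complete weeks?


Total days: 56
Days per week: 7
Division: 56 / 7 = 8 remainder 0
Complete weeks: 8
Remaining days: 0

8


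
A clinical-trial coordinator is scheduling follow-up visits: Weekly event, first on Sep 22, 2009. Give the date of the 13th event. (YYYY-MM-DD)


First occurrence: 2009-09-22 (occurrence 1)
Each occurrence is 7 days after the previous.
Occurrence 13 is 12 weeks after the first.
12 weeks = 84 days
2009-09-22 + 84 days = 2009-12-15

2009-12-15


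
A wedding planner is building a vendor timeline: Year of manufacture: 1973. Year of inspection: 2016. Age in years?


Birth year: 1973
Current year: 2016
Age = current year - birth year
Age = 2016 - 1973 = 43

43


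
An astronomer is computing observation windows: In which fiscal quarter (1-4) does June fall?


Month: June (month 6)
Q1: January-March (months 1-3)
Q2: April-June (months 4-6)
Q3: July-September (months 7-9)
Q4: October-December (months 10-12)
Month 6 falls in Q2

2


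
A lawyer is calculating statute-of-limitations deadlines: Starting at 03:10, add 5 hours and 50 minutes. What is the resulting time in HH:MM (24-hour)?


Start time: 03:10
Adding: 5 hours 50 minutes
Minutes: 10 + 50 = 60
Minute overflow: 60 >= 60, so carry 1 hour, minutes = 0
Hours: 3 + 5 + 1 = 9
Result: 09:00

09:00


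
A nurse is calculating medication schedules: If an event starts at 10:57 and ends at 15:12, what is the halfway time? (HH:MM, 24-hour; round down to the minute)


Start time: 10:57 = 657 minutes from midnight
End time: 15:12 = 912 minutes from midnight
Sum: 657 + 912 = 1569
Midpoint: 1569 / 2 = 784 minutes
Convert: 784 / 60 = 13 hours, 4 minutes
Result: 13:04

13:04


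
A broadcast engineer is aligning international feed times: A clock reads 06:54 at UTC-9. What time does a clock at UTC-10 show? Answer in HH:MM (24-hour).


Local time: 06:54 at UTC-9 (offset -9h)
Target zone: UTC-10 (offset -10h)
Difference: -10 - (-9) = -1 hours
Calculation: 6 + (-1) = 5
Result: 05:54

05:54


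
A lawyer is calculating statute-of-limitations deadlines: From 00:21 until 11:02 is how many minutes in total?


Start time: 00:21 = 21 minutes from midnight
End time: 11:02 = 662 minutes from midnight
Difference: 662 - 21 = 641 minutes
That is 10 hours and 41 minutes

641


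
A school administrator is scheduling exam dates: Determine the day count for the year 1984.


Year: 1984
Check leap year rules:
Divisible by 4? Yes
Divisible by 100? No
1984 is a leap year
Days: 366

366


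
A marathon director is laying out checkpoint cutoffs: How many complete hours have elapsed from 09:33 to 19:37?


Start: 09:33
End: 19:37
Hour difference: 19 - 9 = 10 hours
Minute difference: 37 - 33 = 4 minutes
Total minutes: 604
Complete hours: 604 / 60 = 10 (remainder 4)

10


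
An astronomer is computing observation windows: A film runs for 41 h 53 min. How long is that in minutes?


Hours: 41
Minutes: 53
Convert hours to minutes: 41 x 60 = 2460
Add remaining minutes: 2460 + 53 = 2513

2513


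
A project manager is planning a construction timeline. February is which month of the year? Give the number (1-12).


Calendar month order:
1. January
2. February <--
3. March
February is month number 2

2


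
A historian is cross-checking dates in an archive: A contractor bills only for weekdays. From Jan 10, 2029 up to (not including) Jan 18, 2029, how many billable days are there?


Start: 2029-01-10 (Wednesday)
End (exclusive): 2029-01-18 (Thursday)
Total calendar days: 8
Full weeks: 8 // 7 = 1 -> 5 weekdays
Remaining 1 days starting on Wednesday:
  Wed(w) -> 1 weekdays
Total business days: 5 + 1 = 6

6


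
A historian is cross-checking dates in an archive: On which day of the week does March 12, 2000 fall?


Date: 2000-03-12
January 1, 2000 is a Saturday
Day of year: 72
Offset from Jan 1: 71 days
71 mod 7 = 1
Result: Sunday

Sunday


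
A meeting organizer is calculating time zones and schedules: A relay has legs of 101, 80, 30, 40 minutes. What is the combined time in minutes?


Durations: 101, 80, 30, 40
Running sum: 101
+ 80 = 181
+ 30 = 211
+ 40 = 251
Total duration: 251 minutes
That is 4 hours and 11 minutes

251


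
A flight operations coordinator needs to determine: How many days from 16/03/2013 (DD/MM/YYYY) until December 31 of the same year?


Start: March 16, 2013
End: December 31, 2013
Days left in March: 15
April: 30
May: 31
June: 30
July: 31
... plus remaining months
Sum of remaining months: 275
Total: 15 + 275 = 290

290


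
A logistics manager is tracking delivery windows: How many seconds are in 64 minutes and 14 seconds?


Minutes: 64
Seconds: 14
Convert minutes to seconds: 64 x 60 = 3840
Add remaining seconds: 3840 + 14 = 3854

3854


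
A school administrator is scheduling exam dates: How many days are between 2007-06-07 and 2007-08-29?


Start date: 2007-06-07
End date: 2007-08-29
Jun 2007: +24 days
Jul 2007: +31 days
Aug 2007: +28 days
Total: 83 days

83


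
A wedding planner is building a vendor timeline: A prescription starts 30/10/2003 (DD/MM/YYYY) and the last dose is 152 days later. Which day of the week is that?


Start: 2003-10-30 (Thursday)
Step 1 - find target date: add 152 days
  2003-10-30 + 152 days = 2004-03-30
Step 2 - day of week:
  152 mod 7 = 5
  Thursday + 5 days -> Tuesday
Result: Tuesday (2004-03-30)

Tuesday


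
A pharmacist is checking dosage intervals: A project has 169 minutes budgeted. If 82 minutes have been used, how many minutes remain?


Total budget: 169 minutes
Time used: 82 minutes
Remaining: 169 - 82 = 87 minutes
Percent used: 48.5%
Percent remaining: 51.5%

87


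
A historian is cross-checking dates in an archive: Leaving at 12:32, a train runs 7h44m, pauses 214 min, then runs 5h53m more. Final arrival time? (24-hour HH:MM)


Depart: 12:32
Leg 1: +464 min -> 20:16
Layover: +214 min -> 23:50
Leg 2: +353 min -> 05:43
Total travel: 1031 minutes = 17h 11m
Arrival: 05:43

05:43


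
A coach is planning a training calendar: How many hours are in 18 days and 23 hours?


Days: 18
Extra hours: 23
Hours per day: 24
Days to hours: 18 x 24 = 432
Total: 432 + 23 = 455

455


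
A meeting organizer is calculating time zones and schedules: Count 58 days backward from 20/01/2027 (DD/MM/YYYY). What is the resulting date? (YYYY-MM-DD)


Start: 2027-01-20
Subtracting 58 days
Days already passed in January: 20
After going back through January: 38 more days to subtract
December 2026: 31 days, 7 remaining
November 2026 has 30 days, need 7
Result: 2026-11-23

2026-11-23


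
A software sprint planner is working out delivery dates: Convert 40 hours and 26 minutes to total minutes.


Hours: 40
Extra minutes: 26
Minutes per hour: 60
Hours to minutes: 40 x 60 = 2400
Total: 2400 + 26 = 2426

2426


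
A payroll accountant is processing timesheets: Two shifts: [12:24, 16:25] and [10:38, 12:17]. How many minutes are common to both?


Interval A: [744, 985] minutes from midnight
Interval B: [638, 737] minutes from midnight
Overlap start = max(744, 638) = 744
Overlap end = min(985, 737) = 737
End <= start, so the intervals do not overlap: 0 minutes

0


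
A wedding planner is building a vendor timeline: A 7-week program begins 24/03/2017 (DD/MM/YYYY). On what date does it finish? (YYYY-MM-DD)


Start: 2017-03-24
Weeks to add: 7
Convert to days: 7 x 7 = 49 days
Add 49 days to 2017-03-24
Result: 2017-05-12

2017-05-12


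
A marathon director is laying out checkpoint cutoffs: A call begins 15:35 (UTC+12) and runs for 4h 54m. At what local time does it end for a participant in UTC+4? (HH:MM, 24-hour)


Start: 15:35 in UTC+12
Step 1 - add duration:
  minutes: 35 + 54 = 89 (carry 1h)
  hours: 15 + 4 + 1 = 20
  end in UTC+12: 20:29
Step 2 - convert UTC+12 -> UTC+4:
  offset difference: 4 - (12) = -8 hours
  20 + (-8) = 12 -> mod 24 = 12
Result: 12:29 in UTC+4

12:29


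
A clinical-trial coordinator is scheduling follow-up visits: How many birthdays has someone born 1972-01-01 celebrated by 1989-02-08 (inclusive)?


Birth: 1972-01-01
Reference: 1989-02-08
Year difference: 1989 - 1972 = 17
Has birthday (01-01) occurred by 02-08? Yes
Age in full years: 17

17


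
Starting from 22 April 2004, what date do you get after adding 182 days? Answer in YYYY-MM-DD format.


Start: 2004-04-22
Adding 182 days
Days remaining in April: 8
After April: 174 days still to add
May 2004: 31 days, 143 remaining
June 2004: 30 days, 113 remaining
July 2004: 31 days, 82 remaining
August 2004: 31 days, 51 remaining
Result: 2004-10-21

2004-10-21


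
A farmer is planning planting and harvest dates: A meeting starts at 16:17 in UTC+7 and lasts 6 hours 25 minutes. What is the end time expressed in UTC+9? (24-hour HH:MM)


Start: 16:17 in UTC+7
Step 1 - add duration:
  minutes: 17 + 25 = 42
  hours: 16 + 6 + 0 = 22
  end in UTC+7: 22:42
Step 2 - convert UTC+7 -> UTC+9:
  offset difference: 9 - (7) = 2 hours
  22 + (2) = 24 -> mod 24 = 0
Result: 00:42 in UTC+9

00:42


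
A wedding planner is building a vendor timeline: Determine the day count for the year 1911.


Year: 1911
Check leap year rules:
Divisible by 4? No
1911 is not a leap year
Days: 365

365


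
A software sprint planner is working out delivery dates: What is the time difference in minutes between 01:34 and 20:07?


Start time: 01:34 = 94 minutes from midnight
End time: 20:07 = 1207 minutes from midnight
Difference: 1207 - 94 = 1113 minutes
That is 18 hours and 33 minutes

1113


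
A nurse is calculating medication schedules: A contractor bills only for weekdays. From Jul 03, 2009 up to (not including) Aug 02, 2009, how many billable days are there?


Start: 2009-07-03 (Friday)
End (exclusive): 2009-08-02 (Sunday)
Total calendar days: 30
Full weeks: 30 // 7 = 4 -> 20 weekdays
Remaining 2 days starting on Friday:
  Fri(w), Sat(-) -> 1 weekdays
Total business days: 20 + 1 = 21

21


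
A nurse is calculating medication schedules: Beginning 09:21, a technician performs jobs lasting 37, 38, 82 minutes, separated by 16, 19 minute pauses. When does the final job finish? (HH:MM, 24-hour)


Start: 09:21 = 561 min from midnight
  after task 1 (37 min): 09:58
  after break (16 min): 10:14
  after task 2 (38 min): 10:52
  after break (19 min): 11:11
  after task 3 (82 min): 12:33
Total elapsed: 192 minutes
End time: 12:33

12:33


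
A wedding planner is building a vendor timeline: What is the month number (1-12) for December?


Calendar month order:
11. November
12. December <--
December is month number 12

12


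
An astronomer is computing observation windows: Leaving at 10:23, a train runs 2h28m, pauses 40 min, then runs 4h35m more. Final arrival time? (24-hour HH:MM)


Depart: 10:23
Leg 1: +148 min -> 12:51
Layover: +40 min -> 13:31
Leg 2: +275 min -> 18:06
Total travel: 463 minutes = 7h 43m
Arrival: 18:06

18:06


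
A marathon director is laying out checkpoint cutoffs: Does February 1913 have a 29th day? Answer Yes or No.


Year: 1913
Divisible by 4? 1913 / 4 = 478.25 -> No
Not divisible by 4, so NOT a leap year

No


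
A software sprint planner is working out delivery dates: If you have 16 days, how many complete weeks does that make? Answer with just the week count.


Total days: 16
Days per week: 7
Division: 16 / 7 = 2 remainder 2
Complete weeks: 2
Remaining days: 2

2


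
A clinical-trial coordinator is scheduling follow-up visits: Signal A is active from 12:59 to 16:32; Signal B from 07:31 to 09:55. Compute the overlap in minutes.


Interval A: [779, 992] minutes from midnight
Interval B: [451, 595] minutes from midnight
Overlap start = max(779, 451) = 779
Overlap end = min(992, 595) = 595
End <= start, so the intervals do not overlap: 0 minutes

0


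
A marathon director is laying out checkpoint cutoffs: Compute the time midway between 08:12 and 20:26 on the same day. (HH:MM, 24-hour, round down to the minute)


Start time: 08:12 = 492 minutes from midnight
End time: 20:26 = 1226 minutes from midnight
Sum: 492 + 1226 = 1718
Midpoint: 1718 / 2 = 859 minutes
Convert: 859 / 60 = 14 hours, 19 minutes
Result: 14:19

14:19


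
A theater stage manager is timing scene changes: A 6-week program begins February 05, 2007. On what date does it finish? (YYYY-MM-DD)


Start: 2007-02-05
Weeks to add: 6
Convert to days: 6 x 7 = 42 days
Add 42 days to 2007-02-05
Result: 2007-03-19

2007-03-19


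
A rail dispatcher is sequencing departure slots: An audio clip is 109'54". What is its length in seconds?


Minutes: 109
Seconds: 54
Convert minutes to seconds: 109 x 60 = 6540
Add remaining seconds: 6540 + 54 = 6594

6594


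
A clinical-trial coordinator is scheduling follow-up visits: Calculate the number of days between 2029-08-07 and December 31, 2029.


Start: August 07, 2029
End: December 31, 2029
Days left in August: 24
September: 30
October: 31
November: 30
December: 31
Sum of remaining months: 122
Total: 24 + 122 = 146

146


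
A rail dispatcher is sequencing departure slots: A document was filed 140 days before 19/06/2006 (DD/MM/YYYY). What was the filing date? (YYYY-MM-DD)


Start: 2006-06-19
Subtracting 140 days
Days already passed in June: 19
After going back through June: 121 more days to subtract
May 2006: 31 days, 90 remaining
April 2006: 30 days, 60 remaining
March 2006: 31 days, 29 remaining
February 2006: 28 days, 1 remaining
Result: 2006-01-30

2006-01-30


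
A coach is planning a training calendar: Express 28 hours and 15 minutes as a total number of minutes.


Hours: 28
Extra minutes: 15
Minutes per hour: 60
Hours to minutes: 28 x 60 = 1680
Total: 1680 + 15 = 1695

1695


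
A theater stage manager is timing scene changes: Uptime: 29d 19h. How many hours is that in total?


Days: 29
Extra hours: 19
Hours per day: 24
Days to hours: 29 x 24 = 696
Total: 696 + 19 = 715

715


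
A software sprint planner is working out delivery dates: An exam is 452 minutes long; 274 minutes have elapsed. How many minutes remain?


Total budget: 452 minutes
Time used: 274 minutes
Remaining: 452 - 274 = 178 minutes
Percent used: 60.6%
Percent remaining: 39.4%

178


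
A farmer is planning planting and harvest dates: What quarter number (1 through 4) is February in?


Month: February (month 2)
Q1: January-March (months 1-3)
Q2: April-June (months 4-6)
Q3: July-September (months 7-9)
Q4: October-December (months 10-12)
Month 2 falls in Q1

1


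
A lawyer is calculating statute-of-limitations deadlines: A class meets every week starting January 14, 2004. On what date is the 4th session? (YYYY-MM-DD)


First occurrence: 2004-01-14 (occurrence 1)
Each occurrence is 7 days after the previous.
Occurrence 4 is 3 weeks after the first.
3 weeks = 21 days
2004-01-14 + 21 days = 2004-02-04

2004-02-04


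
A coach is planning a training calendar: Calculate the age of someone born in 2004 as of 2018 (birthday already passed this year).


Birth year: 2004
Current year: 2018
Age = current year - birth year
Age = 2018 - 2004 = 14

14


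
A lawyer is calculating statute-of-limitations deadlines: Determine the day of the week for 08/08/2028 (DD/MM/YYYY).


Date: 2028-08-08
January 1, 2028 is a Saturday
Day of year: 221
Offset from Jan 1: 220 days
220 mod 7 = 3
Result: Tuesday

Tuesday


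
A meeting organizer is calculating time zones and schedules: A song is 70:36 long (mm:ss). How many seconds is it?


Minutes: 70
Extra seconds: 36
Seconds per minute: 60
Minutes to seconds: 70 x 60 = 4200
Total: 4200 + 36 = 4236

4236


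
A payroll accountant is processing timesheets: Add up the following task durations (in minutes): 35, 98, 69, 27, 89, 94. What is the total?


Durations: 35, 98, 69, 27, 89, 94
Running sum: 35
+ 98 = 133
+ 69 = 202
+ 27 = 229
+ 89 = 318
+ 94 = 412
Total duration: 412 minutes
That is 6 hours and 52 minutes

412


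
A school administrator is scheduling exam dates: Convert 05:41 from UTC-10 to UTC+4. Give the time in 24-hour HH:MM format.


Local time: 05:41 at UTC-10 (offset -10h)
Target zone: UTC+4 (offset 4h)
Difference: 4 - (-10) = 14 hours
Calculation: 5 + (14) = 19
Result: 19:41

19:41


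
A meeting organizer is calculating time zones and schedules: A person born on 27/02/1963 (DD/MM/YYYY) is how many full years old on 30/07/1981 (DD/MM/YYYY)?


Birth: 1963-02-27
Reference: 1981-07-30
Year difference: 1981 - 1963 = 18
Has birthday (02-27) occurred by 07-30? Yes
Age in full years: 18

18


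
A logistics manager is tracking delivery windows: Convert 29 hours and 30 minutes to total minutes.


Hours: 29
Minutes: 30
Convert hours to minutes: 29 x 60 = 1740
Add remaining minutes: 1740 + 30 = 1770

1770


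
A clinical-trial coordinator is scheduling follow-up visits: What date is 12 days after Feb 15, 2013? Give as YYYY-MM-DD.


Start: 2013-02-15
Adding 12 days
Days remaining in February: 13
Result: 2013-02-27

2013-02-27


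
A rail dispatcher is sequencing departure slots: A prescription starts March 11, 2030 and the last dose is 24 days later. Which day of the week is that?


Start: 2030-03-11 (Monday)
Step 1 - find target date: add 24 days
  2030-03-11 + 24 days = 2030-04-04
Step 2 - day of week:
  24 mod 7 = 3
  Monday + 3 days -> Thursday
Result: Thursday (2030-04-04)

Thursday


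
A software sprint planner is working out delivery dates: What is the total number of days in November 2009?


Month: November
Year: 2009
November is a 30-day month
Total: 30 days

30


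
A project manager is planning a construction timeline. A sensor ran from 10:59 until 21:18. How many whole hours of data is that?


Start: 10:59
End: 21:18
Hour difference: 21 - 10 = 11 hours
Minute difference: 18 - 59 = -41 minutes
Total minutes: 619
Complete hours: 619 / 60 = 10 (remainder 19)

10


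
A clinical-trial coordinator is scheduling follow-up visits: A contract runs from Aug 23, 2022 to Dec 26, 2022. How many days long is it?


Start date: 2022-08-23
End date: 2022-12-26
Aug 2022: +9 days
Sep 2022: +30 days
Oct 2022: +31 days
Nov 2022: +30 days
Dec 2022: +25 days
Total: 125 days

125


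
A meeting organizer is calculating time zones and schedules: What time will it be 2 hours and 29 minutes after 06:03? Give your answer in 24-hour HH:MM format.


Start time: 06:03
Adding: 2 hours 29 minutes
Minutes: 3 + 29 = 32
Hours: 6 + 2 + 0 = 8
Result: 08:32

08:32


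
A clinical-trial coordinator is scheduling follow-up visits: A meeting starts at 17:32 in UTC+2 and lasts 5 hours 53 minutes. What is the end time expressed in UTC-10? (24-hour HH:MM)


Start: 17:32 in UTC+2
Step 1 - add duration:
  minutes: 32 + 53 = 85 (carry 1h)
  hours: 17 + 5 + 1 = 23
  end in UTC+2: 23:25
Step 2 - convert UTC+2 -> UTC-10:
  offset difference: -10 - (2) = -12 hours
  23 + (-12) = 11 -> mod 24 = 11
Result: 11:25 in UTC-10

11:25


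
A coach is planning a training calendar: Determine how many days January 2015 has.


Month: January
Year: 2015
January is a 31-day month
Total: 31 days

31


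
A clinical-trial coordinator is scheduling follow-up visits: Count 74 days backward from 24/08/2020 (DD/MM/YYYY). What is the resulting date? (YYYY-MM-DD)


Start: 2020-08-24
Subtracting 74 days
Days already passed in August: 24
After going back through August: 50 more days to subtract
July 2020: 31 days, 19 remaining
June 2020 has 30 days, need 19
Result: 2020-06-11

2020-06-11


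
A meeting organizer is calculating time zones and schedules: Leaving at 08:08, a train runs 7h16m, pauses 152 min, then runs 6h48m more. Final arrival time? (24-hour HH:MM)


Depart: 08:08
Leg 1: +436 min -> 15:24
Layover: +152 min -> 17:56
Leg 2: +408 min -> 00:44
Total travel: 996 minutes = 16h 36m
Arrival: 00:44

00:44


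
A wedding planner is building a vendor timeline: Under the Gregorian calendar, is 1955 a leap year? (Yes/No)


Year: 1955
Divisible by 4? 1955 / 4 = 488.75 -> No
Not divisible by 4, so NOT a leap year

No


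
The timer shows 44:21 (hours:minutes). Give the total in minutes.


Hours: 44
Minutes: 21
Convert hours to minutes: 44 x 60 = 2640
Add remaining minutes: 2640 + 21 = 2661

2661


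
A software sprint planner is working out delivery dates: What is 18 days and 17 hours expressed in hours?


Days: 18
Extra hours: 17
Hours per day: 24
Days to hours: 18 x 24 = 432
Total: 432 + 17 = 449

449


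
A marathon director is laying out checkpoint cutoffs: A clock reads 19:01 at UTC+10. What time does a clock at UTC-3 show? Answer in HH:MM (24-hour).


Local time: 19:01 at UTC+10 (offset 10h)
Target zone: UTC-3 (offset -3h)
Difference: -3 - (10) = -13 hours
Calculation: 19 + (-13) = 6
Result: 06:01

06:01


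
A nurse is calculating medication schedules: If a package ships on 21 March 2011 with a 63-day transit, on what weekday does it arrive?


Start: 2011-03-21 (Monday)
Step 1 - find target date: add 63 days
  2011-03-21 + 63 days = 2011-05-23
Step 2 - day of week:
  63 mod 7 = 0
  Monday + 0 days -> Monday
Result: Monday (2011-05-23)

Monday


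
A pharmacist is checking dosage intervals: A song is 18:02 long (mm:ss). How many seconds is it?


Minutes: 18
Extra seconds: 2
Seconds per minute: 60
Minutes to seconds: 18 x 60 = 1080
Total: 1080 + 2 = 1082

1082


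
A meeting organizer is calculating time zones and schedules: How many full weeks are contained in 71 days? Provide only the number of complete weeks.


Total days: 71
Days per week: 7
Division: 71 / 7 = 10 remainder 1
Complete weeks: 10
Remaining days: 1

10


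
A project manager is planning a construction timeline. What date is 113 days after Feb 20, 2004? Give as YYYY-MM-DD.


Start: 2004-02-20
Adding 113 days
Days remaining in February: 9
After February: 104 days still to add
March 2004: 31 days, 73 remaining
April 2004: 30 days, 43 remaining
May 2004: 31 days, 12 remaining
June 2004 has 30 days, need 12
Result: 2004-06-12

2004-06-12


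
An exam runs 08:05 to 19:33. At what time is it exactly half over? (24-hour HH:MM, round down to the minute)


Start time: 08:05 = 485 minutes from midnight
End time: 19:33 = 1173 minutes from midnight
Sum: 485 + 1173 = 1658
Midpoint: 1658 / 2 = 829 minutes
Convert: 829 / 60 = 13 hours, 49 minutes
Result: 13:49

13:49


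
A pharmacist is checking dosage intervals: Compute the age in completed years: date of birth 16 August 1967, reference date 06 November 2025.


Birth: 1967-08-16
Reference: 2025-11-06
Year difference: 2025 - 1967 = 58
Has birthday (08-16) occurred by 11-06? Yes
Age in full years: 58

58


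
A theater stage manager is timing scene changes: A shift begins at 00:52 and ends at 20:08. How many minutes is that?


Start time: 00:52 = 52 minutes from midnight
End time: 20:08 = 1208 minutes from midnight
Difference: 1208 - 52 = 1156 minutes
That is 19 hours and 16 minutes

1156


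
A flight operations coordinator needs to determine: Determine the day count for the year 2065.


Year: 2065
Check leap year rules:
Divisible by 4? No
2065 is not a leap year
Days: 365

365


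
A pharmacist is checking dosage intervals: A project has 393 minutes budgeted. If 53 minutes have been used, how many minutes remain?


Total budget: 393 minutes
Time used: 53 minutes
Remaining: 393 - 53 = 340 minutes
Percent used: 13.5%
Percent remaining: 86.5%

340


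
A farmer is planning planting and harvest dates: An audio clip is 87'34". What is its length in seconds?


Minutes: 87
Seconds: 34
Convert minutes to seconds: 87 x 60 = 5220
Add remaining seconds: 5220 + 34 = 5254

5254


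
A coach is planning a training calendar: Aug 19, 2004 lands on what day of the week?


Date: 2004-08-19
January 1, 2004 is a Thursday
Day of year: 232
Offset from Jan 1: 231 days
231 mod 7 = 0
Result: Thursday

Thursday


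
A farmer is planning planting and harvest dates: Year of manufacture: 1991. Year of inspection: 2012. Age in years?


Birth year: 1991
Current year: 2012
Age = current year - birth year
Age = 2012 - 1991 = 21

21


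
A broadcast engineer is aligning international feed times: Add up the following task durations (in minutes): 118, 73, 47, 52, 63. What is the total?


Durations: 118, 73, 47, 52, 63
Running sum: 118
+ 73 = 191
+ 47 = 238
+ 52 = 290
+ 63 = 353
Total duration: 353 minutes
That is 5 hours and 53 minutes

353


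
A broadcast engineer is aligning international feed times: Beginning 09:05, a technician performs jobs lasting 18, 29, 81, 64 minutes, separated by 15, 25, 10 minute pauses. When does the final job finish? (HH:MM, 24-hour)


Start: 09:05 = 545 min from midnight
  after task 1 (18 min): 09:23
  after break (15 min): 09:38
  after task 2 (29 min): 10:07
  after break (25 min): 10:32
  after task 3 (81 min): 11:53
  after break (10 min): 12:03
  after task 4 (64 min): 13:07
Total elapsed: 242 minutes
End time: 13:07

13:07


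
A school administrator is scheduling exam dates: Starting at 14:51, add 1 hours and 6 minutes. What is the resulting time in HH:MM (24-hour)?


Start time: 14:51
Adding: 1 hours 6 minutes
Minutes: 51 + 6 = 57
Hours: 14 + 1 + 0 = 15
Result: 15:57

15:57


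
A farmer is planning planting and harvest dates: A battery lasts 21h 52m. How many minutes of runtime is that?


Hours: 21
Extra minutes: 52
Minutes per hour: 60
Hours to minutes: 21 x 60 = 1260
Total: 1260 + 52 = 1312

1312


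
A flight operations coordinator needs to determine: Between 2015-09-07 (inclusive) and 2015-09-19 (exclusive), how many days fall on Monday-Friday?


Start: 2015-09-07 (Monday)
End (exclusive): 2015-09-19 (Saturday)
Total calendar days: 12
Full weeks: 12 // 7 = 1 -> 5 weekdays
Remaining 5 days starting on Monday:
  Mon(w), Tue(w), Wed(w), Thu(w), Fri(w) -> 5 weekdays
Total business days: 5 + 5 = 10

10


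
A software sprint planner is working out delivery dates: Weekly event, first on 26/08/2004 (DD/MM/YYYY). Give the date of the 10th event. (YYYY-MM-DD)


First occurrence: 2004-08-26 (occurrence 1)
Each occurrence is 7 days after the previous.
Occurrence 10 is 9 weeks after the first.
9 weeks = 63 days
2004-08-26 + 63 days = 2004-10-28

2004-10-28


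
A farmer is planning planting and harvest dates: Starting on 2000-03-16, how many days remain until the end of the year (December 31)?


Start: March 16, 2000
End: December 31, 2000
Days left in March: 15
April: 30
May: 31
June: 30
July: 31
... plus remaining months
Sum of remaining months: 275
Total: 15 + 275 = 290

290


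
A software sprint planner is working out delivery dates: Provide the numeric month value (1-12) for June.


Calendar month order:
5. May
6. June <--
7. July
June is month number 6

6


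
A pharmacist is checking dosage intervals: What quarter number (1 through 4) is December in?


Month: December (month 12)
Q1: January-March (months 1-3)
Q2: April-June (months 4-6)
Q3: July-September (months 7-9)
Q4: October-December (months 10-12)
Month 12 falls in Q4

4


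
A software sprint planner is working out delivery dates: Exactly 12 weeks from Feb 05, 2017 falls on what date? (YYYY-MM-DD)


Start: 2017-02-05
Weeks to add: 12
Convert to days: 12 x 7 = 84 days
Add 84 days to 2017-02-05
Result: 2017-04-30

2017-04-30


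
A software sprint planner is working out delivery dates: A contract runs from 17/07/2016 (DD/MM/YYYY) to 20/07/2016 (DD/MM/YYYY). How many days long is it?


Start date: 2016-07-17
End date: 2016-07-20
Jul 2016: +3 days
Total: 3 days

3


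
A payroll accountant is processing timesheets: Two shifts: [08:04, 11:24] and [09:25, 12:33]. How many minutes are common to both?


Interval A: [484, 684] minutes from midnight
Interval B: [565, 753] minutes from midnight
Overlap start = max(484, 565) = 565
Overlap end = min(684, 753) = 684
Overlap = 684 - 565 = 119 minutes

119


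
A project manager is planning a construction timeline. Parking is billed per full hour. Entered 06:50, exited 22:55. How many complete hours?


Start: 06:50
End: 22:55
Hour difference: 22 - 6 = 16 hours
Minute difference: 55 - 50 = 5 minutes
Total minutes: 965
Complete hours: 965 / 60 = 16 (remainder 5)

16


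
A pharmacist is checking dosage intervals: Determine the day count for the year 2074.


Year: 2074
Check leap year rules:
Divisible by 4? No
2074 is not a leap year
Days: 365

365


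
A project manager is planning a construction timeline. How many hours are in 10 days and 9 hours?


Days: 10
Extra hours: 9
Hours per day: 24
Days to hours: 10 x 24 = 240
Total: 240 + 9 = 249

249


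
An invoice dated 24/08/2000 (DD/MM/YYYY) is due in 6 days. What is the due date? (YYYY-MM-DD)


Start: 2000-08-24
Adding 6 days
Days remaining in August: 7
Result: 2000-08-30

2000-08-30


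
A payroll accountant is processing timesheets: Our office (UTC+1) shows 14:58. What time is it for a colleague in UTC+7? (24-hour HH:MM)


Local time: 14:58 at UTC+1 (offset 1h)
Target zone: UTC+7 (offset 7h)
Difference: 7 - (1) = 6 hours
Calculation: 14 + (6) = 20
Result: 20:58

20:58
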